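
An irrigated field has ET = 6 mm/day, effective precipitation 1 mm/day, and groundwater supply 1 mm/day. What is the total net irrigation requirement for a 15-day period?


Daily deficit = ET - Pe - GW = 6 - 1 - 1 = 4 mm/day
NIR = 4 * 15 = 60 mm

60.0000 mm


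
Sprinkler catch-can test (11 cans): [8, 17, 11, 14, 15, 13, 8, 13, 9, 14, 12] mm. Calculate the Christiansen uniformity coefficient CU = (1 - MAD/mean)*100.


mean = 12.181818 mm
MAD = 2.347107 mm
CU = (1 - 2.347107/12.181818)*100

80.7327 %


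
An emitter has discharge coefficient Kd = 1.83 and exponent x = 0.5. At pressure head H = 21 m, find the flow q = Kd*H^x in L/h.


q = Kd * H^x = 1.83 * 21^0.5 = 1.83 * 4.582576

8.3861 L/h


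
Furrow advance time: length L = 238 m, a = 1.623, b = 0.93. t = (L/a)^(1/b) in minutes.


t = (L/a)^(1/b)
t = (238/1.623)^(1/0.93)
t = 146.642021^(1/0.93)

213.4569 min


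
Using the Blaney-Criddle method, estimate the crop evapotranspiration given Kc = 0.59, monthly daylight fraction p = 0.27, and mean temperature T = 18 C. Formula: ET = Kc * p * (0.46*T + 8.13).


ET = Kc * p * (0.46*T + 8.13)
ET = 0.59 * 0.27 * (0.46*18 + 8.13)
ET = 0.59 * 0.27 * 16.4100

2.6141 mm/day


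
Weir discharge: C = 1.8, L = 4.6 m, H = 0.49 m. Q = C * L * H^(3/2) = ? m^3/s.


Q = C * L * H^(3/2) = 1.8 * 4.6 * 0.49^1.5 = 1.8 * 4.6 * 0.343000

2.8400 m^3/s


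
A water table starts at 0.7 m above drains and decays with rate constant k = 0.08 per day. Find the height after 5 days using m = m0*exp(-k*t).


m = m0 * exp(-k*t)
m = 0.7 * exp(-0.08 * 5)
m = 0.7 * exp(-0.4000)

0.4692 m


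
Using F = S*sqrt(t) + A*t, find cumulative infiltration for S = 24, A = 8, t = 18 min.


F = S*sqrt(t) + A*t
F = 24*sqrt(18) + 8*18
F = 24*4.242641 + 144

245.8234 mm


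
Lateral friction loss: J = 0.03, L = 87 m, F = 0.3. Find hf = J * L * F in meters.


hf = J * L * F = 0.03 * 87 * 0.3 = 0.7830 m

0.7830 m


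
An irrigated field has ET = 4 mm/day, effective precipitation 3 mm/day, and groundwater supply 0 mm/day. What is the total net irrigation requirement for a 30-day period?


Daily deficit = ET - Pe - GW = 4 - 3 - 0 = 1 mm/day
NIR = 1 * 30 = 30 mm

30.0000 mm


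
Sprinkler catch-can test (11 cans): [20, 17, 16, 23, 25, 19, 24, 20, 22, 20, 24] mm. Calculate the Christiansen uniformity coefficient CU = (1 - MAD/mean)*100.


mean = 20.909091 mm
MAD = 2.446281 mm
CU = (1 - 2.446281/20.909091)*100

88.3004 %


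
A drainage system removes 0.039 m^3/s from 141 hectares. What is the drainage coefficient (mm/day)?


DC = Q * 86400 / (A * 10000) * 1000
DC = 0.039 * 86400 / (141 * 10000) * 1000
DC = 3369600.0000 / 1410000

2.3898 mm/day


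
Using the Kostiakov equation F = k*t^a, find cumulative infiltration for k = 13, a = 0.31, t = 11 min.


F = k * t^a = 13 * 11^0.31
F = 13 * 2.102963

27.3385 mm


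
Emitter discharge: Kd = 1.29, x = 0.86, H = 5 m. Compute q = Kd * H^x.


q = Kd * H^x = 1.29 * 5^0.86 = 1.29 * 3.991298

5.1488 L/h


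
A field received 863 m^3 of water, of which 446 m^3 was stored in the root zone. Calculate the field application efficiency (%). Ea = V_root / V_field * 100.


Ea = V_root / V_field * 100 = 446 / 863 * 100 = 51.6802%

51.6802 %


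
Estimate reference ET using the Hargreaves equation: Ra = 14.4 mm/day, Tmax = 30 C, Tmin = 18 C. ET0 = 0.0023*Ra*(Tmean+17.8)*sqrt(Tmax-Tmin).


Tmean = (Tmax + Tmin)/2 = (30 + 18)/2 = 24.0
ET0 = 0.0023 * 14.4 * (24.0 + 17.8) * sqrt(30 - 18)
ET0 = 0.0023 * 14.4 * 41.8 * 3.464102

4.7958 mm/day


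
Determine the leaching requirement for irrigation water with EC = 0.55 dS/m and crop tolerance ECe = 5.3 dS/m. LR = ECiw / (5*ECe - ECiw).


LR = ECiw / (5*ECe - ECiw)
LR = 0.55 / (5*5.3 - 0.55)
LR = 0.55 / 25.9500

0.0212


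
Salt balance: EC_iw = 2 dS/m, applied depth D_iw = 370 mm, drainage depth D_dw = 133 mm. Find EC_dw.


EC_dw = EC_iw * D_iw / D_dw
EC_dw = 2 * 370 / 133
EC_dw = 740 / 133

5.5639 dS/m


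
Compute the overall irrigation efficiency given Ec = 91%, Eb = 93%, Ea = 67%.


Ec = 0.91, Eb = 0.93, Ea = 0.67
E = 0.91 * 0.93 * 0.67 * 100 = 56.7021%

56.7021 %


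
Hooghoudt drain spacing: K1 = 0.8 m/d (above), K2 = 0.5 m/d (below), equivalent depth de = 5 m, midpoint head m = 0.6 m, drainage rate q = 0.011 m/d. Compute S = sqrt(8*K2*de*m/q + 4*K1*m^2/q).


S^2 = 8*K2*de*m/q + 4*K1*m^2/q
S^2 = 8*0.5*5*0.6/0.011 + 4*0.8*0.6^2/0.011
S = sqrt(1195.6364)

34.5780 m


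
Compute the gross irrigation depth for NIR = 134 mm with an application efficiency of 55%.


Ea = 55% = 0.55
GID = NIR / Ea = 134 / 0.55 = 243.6364 mm

243.6364 mm


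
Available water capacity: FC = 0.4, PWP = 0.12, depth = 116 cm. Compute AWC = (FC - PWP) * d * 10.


AWC = (FC - PWP) * d * 10
AWC = (0.4 - 0.12) * 116 * 10
AWC = 0.2800 * 116 * 10

324.8000 mm


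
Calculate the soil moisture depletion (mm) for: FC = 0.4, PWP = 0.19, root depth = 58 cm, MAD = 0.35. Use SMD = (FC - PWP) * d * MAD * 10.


SMD = (FC - PWP) * d * MAD * 10
SMD = (0.4 - 0.19) * 58 * 0.35 * 10
SMD = 0.2100 * 58 * 0.35 * 10

42.6300 mm


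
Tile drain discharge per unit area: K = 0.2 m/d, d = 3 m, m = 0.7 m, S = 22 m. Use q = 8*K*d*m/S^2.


q = 8*K*d*m/S^2
q = 8*0.2*3*0.7/22^2
q = 3.3600 / 484

0.0069 m/d


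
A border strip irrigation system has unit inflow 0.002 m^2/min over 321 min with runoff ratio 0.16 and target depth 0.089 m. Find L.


L = q*t/((1+r)*Z)
L = 0.002*321/((1+0.16)*0.089)
L = 0.642/0.10324

6.2185 m


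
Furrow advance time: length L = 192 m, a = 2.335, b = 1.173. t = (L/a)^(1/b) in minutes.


t = (L/a)^(1/b)
t = (192/2.335)^(1/1.173)
t = 82.226981^(1/1.173)

42.9120 min


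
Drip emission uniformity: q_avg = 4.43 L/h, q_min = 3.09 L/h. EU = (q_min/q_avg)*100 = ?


EU = (q_min/q_avg)*100 = (3.09/4.43)*100 = 69.7517%

69.7517 %


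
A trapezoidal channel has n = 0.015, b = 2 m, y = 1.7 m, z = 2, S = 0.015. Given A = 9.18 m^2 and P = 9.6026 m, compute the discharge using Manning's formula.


R = A/P = 9.18/9.6026 = 0.955991
Q = (1/0.015) * 9.18 * 0.955991^(2/3) * 0.015^0.5

72.7388 m^3/s


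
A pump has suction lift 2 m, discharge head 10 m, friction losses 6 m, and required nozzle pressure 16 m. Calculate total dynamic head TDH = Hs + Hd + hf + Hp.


TDH = Hs + Hd + hf + Hp = 2 + 10 + 6 + 16 = 34

34 m


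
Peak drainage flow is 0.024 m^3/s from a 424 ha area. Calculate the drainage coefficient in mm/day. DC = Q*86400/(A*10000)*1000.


DC = Q * 86400 / (A * 10000) * 1000
DC = 0.024 * 86400 / (424 * 10000) * 1000
DC = 2073600.0000 / 4240000

0.4891 mm/day


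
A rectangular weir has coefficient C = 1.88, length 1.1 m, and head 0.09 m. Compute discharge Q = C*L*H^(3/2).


Q = C * L * H^(3/2) = 1.88 * 1.1 * 0.09^1.5 = 1.88 * 1.1 * 0.027000

0.0558 m^3/s


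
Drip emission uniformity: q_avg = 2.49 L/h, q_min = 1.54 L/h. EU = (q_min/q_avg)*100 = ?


EU = (q_min/q_avg)*100 = (1.54/2.49)*100 = 61.8474%

61.8474 %


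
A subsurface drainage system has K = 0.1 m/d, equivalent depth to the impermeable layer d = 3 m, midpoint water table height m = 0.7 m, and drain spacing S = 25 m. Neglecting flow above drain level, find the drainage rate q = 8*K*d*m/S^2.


q = 8*K*d*m/S^2
q = 8*0.1*3*0.7/25^2
q = 1.6800 / 625

0.0027 m/d


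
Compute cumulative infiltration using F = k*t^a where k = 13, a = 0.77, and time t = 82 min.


F = k * t^a = 13 * 82^0.77
F = 13 * 29.760256

386.8833 mm


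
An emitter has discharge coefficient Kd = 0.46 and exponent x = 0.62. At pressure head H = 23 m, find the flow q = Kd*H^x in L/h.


q = Kd * H^x = 0.46 * 23^0.62 = 0.46 * 6.986687

3.2139 L/h


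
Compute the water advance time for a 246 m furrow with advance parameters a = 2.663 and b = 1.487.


t = (L/a)^(1/b)
t = (246/2.663)^(1/1.487)
t = 92.377018^(1/1.487)

20.9813 min


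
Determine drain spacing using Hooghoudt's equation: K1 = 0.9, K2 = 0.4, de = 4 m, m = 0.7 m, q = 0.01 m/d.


S^2 = 8*K2*de*m/q + 4*K1*m^2/q
S^2 = 8*0.4*4*0.7/0.01 + 4*0.9*0.7^2/0.01
S = sqrt(1072.4000)

32.7475 m


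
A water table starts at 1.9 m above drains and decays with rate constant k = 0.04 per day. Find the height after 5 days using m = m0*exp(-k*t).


m = m0 * exp(-k*t)
m = 1.9 * exp(-0.04 * 5)
m = 1.9 * exp(-0.2000)

1.5556 m


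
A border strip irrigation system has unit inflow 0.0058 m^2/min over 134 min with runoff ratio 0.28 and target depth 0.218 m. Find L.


L = q*t/((1+r)*Z)
L = 0.0058*134/((1+0.28)*0.218)
L = 0.7772/0.27904

2.7853 m


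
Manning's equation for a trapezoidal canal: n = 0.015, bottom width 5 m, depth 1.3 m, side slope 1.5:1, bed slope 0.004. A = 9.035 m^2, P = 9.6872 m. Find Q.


R = A/P = 9.035/9.6872 = 0.932674
Q = (1/0.015) * 9.035 * 0.932674^(2/3) * 0.004^0.5

36.3653 m^3/s


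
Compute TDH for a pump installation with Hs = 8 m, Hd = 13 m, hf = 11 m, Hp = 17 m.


TDH = Hs + Hd + hf + Hp = 8 + 13 + 11 + 17 = 49

49 m


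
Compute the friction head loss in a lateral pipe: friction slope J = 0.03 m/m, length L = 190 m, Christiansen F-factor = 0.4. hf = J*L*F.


hf = J * L * F = 0.03 * 190 * 0.4 = 2.2800 m

2.2800 m


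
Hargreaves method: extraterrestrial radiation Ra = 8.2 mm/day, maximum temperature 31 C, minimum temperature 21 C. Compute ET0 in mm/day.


Tmean = (Tmax + Tmin)/2 = (31 + 21)/2 = 26.0
ET0 = 0.0023 * 8.2 * (26.0 + 17.8) * sqrt(31 - 21)
ET0 = 0.0023 * 8.2 * 43.8 * 3.162278

2.6123 mm/day


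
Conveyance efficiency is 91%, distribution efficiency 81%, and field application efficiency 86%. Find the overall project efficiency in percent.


Ec = 0.91, Eb = 0.81, Ea = 0.86
E = 0.91 * 0.81 * 0.86 * 100 = 63.3906%

63.3906 %


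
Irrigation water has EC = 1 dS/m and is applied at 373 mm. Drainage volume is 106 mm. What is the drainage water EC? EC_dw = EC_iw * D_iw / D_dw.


EC_dw = EC_iw * D_iw / D_dw
EC_dw = 1 * 373 / 106
EC_dw = 373 / 106

3.5189 dS/m


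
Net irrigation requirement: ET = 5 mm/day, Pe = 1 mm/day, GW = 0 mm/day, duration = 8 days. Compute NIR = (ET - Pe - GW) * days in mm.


Daily deficit = ET - Pe - GW = 5 - 1 - 0 = 4 mm/day
NIR = 4 * 8 = 32 mm

32.0000 mm


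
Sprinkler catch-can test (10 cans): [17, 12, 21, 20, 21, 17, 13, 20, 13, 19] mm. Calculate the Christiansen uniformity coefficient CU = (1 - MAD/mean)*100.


mean = 17.300000 mm
MAD = 2.900000 mm
CU = (1 - 2.900000/17.300000)*100

83.2370 %


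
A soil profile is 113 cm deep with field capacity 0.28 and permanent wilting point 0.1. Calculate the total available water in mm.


AWC = (FC - PWP) * d * 10
AWC = (0.28 - 0.1) * 113 * 10
AWC = 0.1800 * 113 * 10

203.4000 mm


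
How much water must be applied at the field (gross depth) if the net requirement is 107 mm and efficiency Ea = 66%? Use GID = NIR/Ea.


Ea = 66% = 0.66
GID = NIR / Ea = 107 / 0.66 = 162.1212 mm

162.1212 mm


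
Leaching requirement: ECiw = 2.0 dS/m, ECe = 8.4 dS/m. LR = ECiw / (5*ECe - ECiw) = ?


LR = ECiw / (5*ECe - ECiw)
LR = 2.0 / (5*8.4 - 2.0)
LR = 2.0 / 40.0000

0.0500


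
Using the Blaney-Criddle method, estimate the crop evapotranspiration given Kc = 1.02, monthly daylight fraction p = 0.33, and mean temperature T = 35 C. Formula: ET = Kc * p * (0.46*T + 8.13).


ET = Kc * p * (0.46*T + 8.13)
ET = 1.02 * 0.33 * (0.46*35 + 8.13)
ET = 1.02 * 0.33 * 24.2300

8.1558 mm/day


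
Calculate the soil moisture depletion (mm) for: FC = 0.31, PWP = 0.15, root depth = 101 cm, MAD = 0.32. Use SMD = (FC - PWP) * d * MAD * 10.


SMD = (FC - PWP) * d * MAD * 10
SMD = (0.31 - 0.15) * 101 * 0.32 * 10
SMD = 0.1600 * 101 * 0.32 * 10

51.7120 mm


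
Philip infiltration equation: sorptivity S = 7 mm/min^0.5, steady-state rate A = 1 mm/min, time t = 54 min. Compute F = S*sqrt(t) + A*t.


F = S*sqrt(t) + A*t
F = 7*sqrt(54) + 1*54
F = 7*7.348469 + 54

105.4393 mm


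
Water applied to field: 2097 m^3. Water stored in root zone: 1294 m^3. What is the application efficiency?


Ea = V_root / V_field * 100 = 1294 / 2097 * 100 = 61.7072%

61.7072 %


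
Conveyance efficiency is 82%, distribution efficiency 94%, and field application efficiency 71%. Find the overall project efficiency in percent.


Ec = 0.82, Eb = 0.94, Ea = 0.71
E = 0.82 * 0.94 * 0.71 * 100 = 54.7268%

54.7268 %


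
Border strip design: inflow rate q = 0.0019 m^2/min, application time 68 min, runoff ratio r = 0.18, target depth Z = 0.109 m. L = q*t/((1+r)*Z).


L = q*t/((1+r)*Z)
L = 0.0019*68/((1+0.18)*0.109)
L = 0.1292/0.12862

1.0045 m


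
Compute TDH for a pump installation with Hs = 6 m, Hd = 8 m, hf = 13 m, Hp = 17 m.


TDH = Hs + Hd + hf + Hp = 6 + 8 + 13 + 17 = 44

44 m


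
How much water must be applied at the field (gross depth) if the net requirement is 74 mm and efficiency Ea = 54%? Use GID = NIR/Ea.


Ea = 54% = 0.54
GID = NIR / Ea = 74 / 0.54 = 137.0370 mm

137.0370 mm


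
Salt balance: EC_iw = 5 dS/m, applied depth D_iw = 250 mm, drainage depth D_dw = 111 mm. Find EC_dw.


EC_dw = EC_iw * D_iw / D_dw
EC_dw = 5 * 250 / 111
EC_dw = 1250 / 111

11.2613 dS/m


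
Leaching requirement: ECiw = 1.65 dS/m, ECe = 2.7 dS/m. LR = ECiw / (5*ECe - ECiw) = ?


LR = ECiw / (5*ECe - ECiw)
LR = 1.65 / (5*2.7 - 1.65)
LR = 1.65 / 11.8500

0.1392


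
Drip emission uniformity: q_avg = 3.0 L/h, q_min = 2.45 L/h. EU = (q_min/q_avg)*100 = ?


EU = (q_min/q_avg)*100 = (2.45/3.0)*100 = 81.6667%

81.6667 %


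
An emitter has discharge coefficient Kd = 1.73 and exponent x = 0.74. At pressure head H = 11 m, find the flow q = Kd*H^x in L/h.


q = Kd * H^x = 1.73 * 11^0.74 = 1.73 * 5.896993

10.2018 L/h


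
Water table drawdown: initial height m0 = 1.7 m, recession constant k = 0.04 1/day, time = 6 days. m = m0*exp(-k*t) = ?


m = m0 * exp(-k*t)
m = 1.7 * exp(-0.04 * 6)
m = 1.7 * exp(-0.2400)

1.3373 m


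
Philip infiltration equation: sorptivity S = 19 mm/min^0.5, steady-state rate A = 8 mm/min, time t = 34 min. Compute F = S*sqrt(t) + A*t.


F = S*sqrt(t) + A*t
F = 19*sqrt(34) + 8*34
F = 19*5.830952 + 272

382.7881 mm


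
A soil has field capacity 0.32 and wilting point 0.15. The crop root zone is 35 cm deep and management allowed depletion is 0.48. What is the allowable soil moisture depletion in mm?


SMD = (FC - PWP) * d * MAD * 10
SMD = (0.32 - 0.15) * 35 * 0.48 * 10
SMD = 0.1700 * 35 * 0.48 * 10

28.5600 mm


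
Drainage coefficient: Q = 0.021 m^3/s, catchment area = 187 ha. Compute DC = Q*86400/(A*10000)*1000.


DC = Q * 86400 / (A * 10000) * 1000
DC = 0.021 * 86400 / (187 * 10000) * 1000
DC = 1814400.0000 / 1870000

0.9703 mm/day


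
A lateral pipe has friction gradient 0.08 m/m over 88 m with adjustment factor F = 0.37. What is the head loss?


hf = J * L * F = 0.08 * 88 * 0.37 = 2.6048 m

2.6048 m


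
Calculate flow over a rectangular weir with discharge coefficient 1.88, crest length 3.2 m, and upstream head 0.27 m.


Q = C * L * H^(3/2) = 1.88 * 3.2 * 0.27^1.5 = 1.88 * 3.2 * 0.140296

0.8440 m^3/s


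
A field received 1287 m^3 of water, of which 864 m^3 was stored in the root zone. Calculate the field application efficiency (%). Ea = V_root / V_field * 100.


Ea = V_root / V_field * 100 = 864 / 1287 * 100 = 67.1329%

67.1329 %


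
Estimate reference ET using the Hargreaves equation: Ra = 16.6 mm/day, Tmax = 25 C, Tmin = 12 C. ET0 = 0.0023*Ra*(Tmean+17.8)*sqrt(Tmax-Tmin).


Tmean = (Tmax + Tmin)/2 = (25 + 12)/2 = 18.5
ET0 = 0.0023 * 16.6 * (18.5 + 17.8) * sqrt(25 - 12)
ET0 = 0.0023 * 16.6 * 36.3 * 3.605551

4.9971 mm/day


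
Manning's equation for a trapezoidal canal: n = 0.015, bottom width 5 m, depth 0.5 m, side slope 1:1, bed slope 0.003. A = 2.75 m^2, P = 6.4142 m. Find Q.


R = A/P = 2.75/6.4142 = 0.428736
Q = (1/0.015) * 2.75 * 0.428736^(2/3) * 0.003^0.5

5.7095 m^3/s


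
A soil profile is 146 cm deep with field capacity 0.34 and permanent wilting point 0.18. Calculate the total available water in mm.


AWC = (FC - PWP) * d * 10
AWC = (0.34 - 0.18) * 146 * 10
AWC = 0.1600 * 146 * 10

233.6000 mm


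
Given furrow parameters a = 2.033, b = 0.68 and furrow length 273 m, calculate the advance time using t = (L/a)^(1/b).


t = (L/a)^(1/b)
t = (273/2.033)^(1/0.68)
t = 134.284309^(1/0.68)

1347.2523 min


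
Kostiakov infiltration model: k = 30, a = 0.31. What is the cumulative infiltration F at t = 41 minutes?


F = k * t^a = 30 * 41^0.31
F = 30 * 3.162008

94.8602 mm


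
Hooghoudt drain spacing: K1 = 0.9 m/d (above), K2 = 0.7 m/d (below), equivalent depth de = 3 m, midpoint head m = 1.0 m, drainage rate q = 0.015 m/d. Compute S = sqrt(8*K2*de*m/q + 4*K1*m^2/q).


S^2 = 8*K2*de*m/q + 4*K1*m^2/q
S^2 = 8*0.7*3*1.0/0.015 + 4*0.9*1.0^2/0.015
S = sqrt(1360.0000)

36.8782 m


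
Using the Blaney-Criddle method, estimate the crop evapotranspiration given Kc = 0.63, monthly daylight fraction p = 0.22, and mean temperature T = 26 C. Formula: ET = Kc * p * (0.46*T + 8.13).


ET = Kc * p * (0.46*T + 8.13)
ET = 0.63 * 0.22 * (0.46*26 + 8.13)
ET = 0.63 * 0.22 * 20.0900

2.7845 mm/day


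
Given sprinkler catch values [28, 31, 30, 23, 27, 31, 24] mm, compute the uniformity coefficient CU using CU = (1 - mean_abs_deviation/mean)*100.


mean = 27.714286 mm
MAD = 2.612245 mm
CU = (1 - 2.612245/27.714286)*100

90.5744 %


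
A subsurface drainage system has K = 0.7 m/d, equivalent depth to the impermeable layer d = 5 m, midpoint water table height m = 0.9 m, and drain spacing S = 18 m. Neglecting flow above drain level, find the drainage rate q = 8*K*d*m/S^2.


q = 8*K*d*m/S^2
q = 8*0.7*5*0.9/18^2
q = 25.2000 / 324

0.0778 m/d


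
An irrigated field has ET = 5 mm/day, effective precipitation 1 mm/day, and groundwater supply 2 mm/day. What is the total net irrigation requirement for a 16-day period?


Daily deficit = ET - Pe - GW = 5 - 1 - 2 = 2 mm/day
NIR = 2 * 16 = 32 mm

32.0000 mm


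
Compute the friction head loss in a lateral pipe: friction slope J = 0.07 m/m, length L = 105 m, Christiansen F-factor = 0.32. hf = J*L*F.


hf = J * L * F = 0.07 * 105 * 0.32 = 2.3520 m

2.3520 m


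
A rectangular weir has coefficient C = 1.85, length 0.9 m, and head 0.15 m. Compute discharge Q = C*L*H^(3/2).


Q = C * L * H^(3/2) = 1.85 * 0.9 * 0.15^1.5 = 1.85 * 0.9 * 0.058095

0.0967 m^3/s


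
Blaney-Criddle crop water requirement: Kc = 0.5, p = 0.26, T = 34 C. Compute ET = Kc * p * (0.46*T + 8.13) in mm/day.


ET = Kc * p * (0.46*T + 8.13)
ET = 0.5 * 0.26 * (0.46*34 + 8.13)
ET = 0.5 * 0.26 * 23.7700

3.0901 mm/day


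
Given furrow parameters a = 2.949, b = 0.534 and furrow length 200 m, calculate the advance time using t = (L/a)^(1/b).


t = (L/a)^(1/b)
t = (200/2.949)^(1/0.534)
t = 67.819600^(1/0.534)

2688.4636 min


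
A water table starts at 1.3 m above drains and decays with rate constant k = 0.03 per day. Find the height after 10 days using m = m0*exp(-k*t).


m = m0 * exp(-k*t)
m = 1.3 * exp(-0.03 * 10)
m = 1.3 * exp(-0.3000)

0.9631 m


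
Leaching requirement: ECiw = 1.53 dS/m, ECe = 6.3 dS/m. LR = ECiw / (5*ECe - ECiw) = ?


LR = ECiw / (5*ECe - ECiw)
LR = 1.53 / (5*6.3 - 1.53)
LR = 1.53 / 29.9700

0.0511


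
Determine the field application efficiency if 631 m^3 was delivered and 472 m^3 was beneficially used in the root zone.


Ea = V_root / V_field * 100 = 472 / 631 * 100 = 74.8019%

74.8019 %


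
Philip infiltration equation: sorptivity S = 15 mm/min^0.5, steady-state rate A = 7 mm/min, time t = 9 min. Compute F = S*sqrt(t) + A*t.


F = S*sqrt(t) + A*t
F = 15*sqrt(9) + 7*9
F = 15*3.000000 + 63

108.0000 mm


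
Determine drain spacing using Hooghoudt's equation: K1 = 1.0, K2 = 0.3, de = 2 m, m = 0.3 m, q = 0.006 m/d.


S^2 = 8*K2*de*m/q + 4*K1*m^2/q
S^2 = 8*0.3*2*0.3/0.006 + 4*1.0*0.3^2/0.006
S = sqrt(300.0000)

17.3205 m


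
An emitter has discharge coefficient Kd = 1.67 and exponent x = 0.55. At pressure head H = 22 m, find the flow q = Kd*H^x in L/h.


q = Kd * H^x = 1.67 * 22^0.55 = 1.67 * 5.474349

9.1422 L/h


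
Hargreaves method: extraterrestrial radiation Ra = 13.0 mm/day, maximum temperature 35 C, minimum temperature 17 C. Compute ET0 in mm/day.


Tmean = (Tmax + Tmin)/2 = (35 + 17)/2 = 26.0
ET0 = 0.0023 * 13.0 * (26.0 + 17.8) * sqrt(35 - 17)
ET0 = 0.0023 * 13.0 * 43.8 * 4.242641

5.5562 mm/day


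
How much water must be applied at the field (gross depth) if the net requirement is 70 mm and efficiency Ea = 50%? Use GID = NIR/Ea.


Ea = 50% = 0.5
GID = NIR / Ea = 70 / 0.5 = 140.0000 mm

140.0000 mm


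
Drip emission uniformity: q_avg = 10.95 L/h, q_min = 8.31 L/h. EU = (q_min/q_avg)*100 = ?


EU = (q_min/q_avg)*100 = (8.31/10.95)*100 = 75.8904%

75.8904 %


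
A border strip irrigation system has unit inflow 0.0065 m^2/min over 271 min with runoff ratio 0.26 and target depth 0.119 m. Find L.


L = q*t/((1+r)*Z)
L = 0.0065*271/((1+0.26)*0.119)
L = 1.7615/0.14994

11.7480 m


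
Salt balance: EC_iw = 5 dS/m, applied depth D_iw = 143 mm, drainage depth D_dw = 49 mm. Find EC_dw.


EC_dw = EC_iw * D_iw / D_dw
EC_dw = 5 * 143 / 49
EC_dw = 715 / 49

14.5918 dS/m


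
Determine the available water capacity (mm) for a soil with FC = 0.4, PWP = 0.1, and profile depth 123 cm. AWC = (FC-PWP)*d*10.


AWC = (FC - PWP) * d * 10
AWC = (0.4 - 0.1) * 123 * 10
AWC = 0.3000 * 123 * 10

369.0000 mm


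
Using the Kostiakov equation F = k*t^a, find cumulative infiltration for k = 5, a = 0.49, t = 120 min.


F = k * t^a = 5 * 120^0.49
F = 5 * 10.442364

52.2118 mm


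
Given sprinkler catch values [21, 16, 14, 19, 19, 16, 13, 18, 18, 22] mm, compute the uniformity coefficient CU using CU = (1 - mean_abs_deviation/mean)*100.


mean = 17.600000 mm
MAD = 2.280000 mm
CU = (1 - 2.280000/17.600000)*100

87.0455 %


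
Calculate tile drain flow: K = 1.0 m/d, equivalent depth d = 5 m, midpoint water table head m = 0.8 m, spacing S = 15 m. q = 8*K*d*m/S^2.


q = 8*K*d*m/S^2
q = 8*1.0*5*0.8/15^2
q = 32.0000 / 225

0.1422 m/d


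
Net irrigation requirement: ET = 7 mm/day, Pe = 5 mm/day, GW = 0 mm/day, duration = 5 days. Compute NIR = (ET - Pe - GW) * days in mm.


Daily deficit = ET - Pe - GW = 7 - 5 - 0 = 2 mm/day
NIR = 2 * 5 = 10 mm

10.0000 mm


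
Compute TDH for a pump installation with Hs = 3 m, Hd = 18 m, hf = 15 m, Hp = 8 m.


TDH = Hs + Hd + hf + Hp = 3 + 18 + 15 + 8 = 44

44 m


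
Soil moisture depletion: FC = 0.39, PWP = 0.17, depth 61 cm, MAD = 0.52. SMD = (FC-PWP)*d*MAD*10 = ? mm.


SMD = (FC - PWP) * d * MAD * 10
SMD = (0.39 - 0.17) * 61 * 0.52 * 10
SMD = 0.2200 * 61 * 0.52 * 10

69.7840 mm


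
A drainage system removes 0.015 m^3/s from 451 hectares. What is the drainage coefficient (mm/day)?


DC = Q * 86400 / (A * 10000) * 1000
DC = 0.015 * 86400 / (451 * 10000) * 1000
DC = 1296000.0000 / 4510000

0.2874 mm/day


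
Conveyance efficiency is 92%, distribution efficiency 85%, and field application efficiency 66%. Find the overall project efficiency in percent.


Ec = 0.92, Eb = 0.85, Ea = 0.66
E = 0.92 * 0.85 * 0.66 * 100 = 51.6120%

51.6120 %


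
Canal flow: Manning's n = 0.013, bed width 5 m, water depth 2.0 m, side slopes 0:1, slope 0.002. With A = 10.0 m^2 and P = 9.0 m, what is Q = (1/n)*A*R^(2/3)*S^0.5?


R = A/P = 10.0/9.0 = 1.111111
Q = (1/0.013) * 10.0 * 1.111111^(2/3) * 0.002^0.5

36.9043 m^3/s


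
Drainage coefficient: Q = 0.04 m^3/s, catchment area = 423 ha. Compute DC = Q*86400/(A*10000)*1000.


DC = Q * 86400 / (A * 10000) * 1000
DC = 0.04 * 86400 / (423 * 10000) * 1000
DC = 3456000.0000 / 4230000

0.8170 mm/day


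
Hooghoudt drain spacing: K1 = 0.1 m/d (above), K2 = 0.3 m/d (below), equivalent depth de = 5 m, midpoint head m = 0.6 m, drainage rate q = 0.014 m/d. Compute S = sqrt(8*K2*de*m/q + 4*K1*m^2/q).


S^2 = 8*K2*de*m/q + 4*K1*m^2/q
S^2 = 8*0.3*5*0.6/0.014 + 4*0.1*0.6^2/0.014
S = sqrt(524.5714)

22.9035 m


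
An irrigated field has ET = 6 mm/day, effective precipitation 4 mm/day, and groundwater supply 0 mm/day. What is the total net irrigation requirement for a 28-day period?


Daily deficit = ET - Pe - GW = 6 - 4 - 0 = 2 mm/day
NIR = 2 * 28 = 56 mm

56.0000 mm


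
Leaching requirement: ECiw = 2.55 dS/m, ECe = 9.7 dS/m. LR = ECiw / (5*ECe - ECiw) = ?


LR = ECiw / (5*ECe - ECiw)
LR = 2.55 / (5*9.7 - 2.55)
LR = 2.55 / 45.9500

0.0555


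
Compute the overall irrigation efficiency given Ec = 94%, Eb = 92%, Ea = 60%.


Ec = 0.94, Eb = 0.92, Ea = 0.6
E = 0.94 * 0.92 * 0.6 * 100 = 51.8880%

51.8880 %


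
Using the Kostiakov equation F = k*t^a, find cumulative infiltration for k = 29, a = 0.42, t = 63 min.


F = k * t^a = 29 * 63^0.42
F = 29 * 5.698008

165.2422 mm


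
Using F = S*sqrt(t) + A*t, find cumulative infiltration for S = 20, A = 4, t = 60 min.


F = S*sqrt(t) + A*t
F = 20*sqrt(60) + 4*60
F = 20*7.745967 + 240

394.9193 mm


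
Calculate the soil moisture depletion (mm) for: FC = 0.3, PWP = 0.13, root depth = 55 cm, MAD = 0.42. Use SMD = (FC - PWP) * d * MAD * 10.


SMD = (FC - PWP) * d * MAD * 10
SMD = (0.3 - 0.13) * 55 * 0.42 * 10
SMD = 0.1700 * 55 * 0.42 * 10

39.2700 mm


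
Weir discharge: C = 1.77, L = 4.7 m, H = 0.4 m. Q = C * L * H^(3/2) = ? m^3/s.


Q = C * L * H^(3/2) = 1.77 * 4.7 * 0.4^1.5 = 1.77 * 4.7 * 0.252982

2.1046 m^3/s


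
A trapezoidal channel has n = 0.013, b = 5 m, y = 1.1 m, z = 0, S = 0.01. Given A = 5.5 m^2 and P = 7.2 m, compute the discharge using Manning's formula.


R = A/P = 5.5/7.2 = 0.763889
Q = (1/0.013) * 5.5 * 0.763889^(2/3) * 0.01^0.5

35.3541 m^3/s


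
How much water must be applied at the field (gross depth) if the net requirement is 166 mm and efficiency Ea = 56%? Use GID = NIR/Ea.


Ea = 56% = 0.56
GID = NIR / Ea = 166 / 0.56 = 296.4286 mm

296.4286 mm


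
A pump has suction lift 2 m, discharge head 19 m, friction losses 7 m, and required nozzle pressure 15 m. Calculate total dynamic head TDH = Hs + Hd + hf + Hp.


TDH = Hs + Hd + hf + Hp = 2 + 19 + 7 + 15 = 43

43 m


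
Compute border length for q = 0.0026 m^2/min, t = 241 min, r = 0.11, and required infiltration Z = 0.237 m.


L = q*t/((1+r)*Z)
L = 0.0026*241/((1+0.11)*0.237)
L = 0.6266/0.26307

2.3819 m


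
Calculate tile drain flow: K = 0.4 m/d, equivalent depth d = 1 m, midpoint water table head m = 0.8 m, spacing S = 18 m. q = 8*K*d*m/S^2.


q = 8*K*d*m/S^2
q = 8*0.4*1*0.8/18^2
q = 2.5600 / 324

0.0079 m/d


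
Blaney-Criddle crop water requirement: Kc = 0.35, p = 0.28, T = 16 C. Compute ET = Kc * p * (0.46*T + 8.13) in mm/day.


ET = Kc * p * (0.46*T + 8.13)
ET = 0.35 * 0.28 * (0.46*16 + 8.13)
ET = 0.35 * 0.28 * 15.4900

1.5180 mm/day


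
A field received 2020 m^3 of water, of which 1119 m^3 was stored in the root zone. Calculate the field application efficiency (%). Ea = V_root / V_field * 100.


Ea = V_root / V_field * 100 = 1119 / 2020 * 100 = 55.3960%

55.3960 %


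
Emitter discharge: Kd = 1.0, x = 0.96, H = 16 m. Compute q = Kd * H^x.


q = Kd * H^x = 1.0 * 16^0.96 = 1.0 * 14.320401

14.3204 L/h


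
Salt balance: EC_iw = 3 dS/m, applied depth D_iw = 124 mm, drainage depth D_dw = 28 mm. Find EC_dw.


EC_dw = EC_iw * D_iw / D_dw
EC_dw = 3 * 124 / 28
EC_dw = 372 / 28

13.2857 dS/m


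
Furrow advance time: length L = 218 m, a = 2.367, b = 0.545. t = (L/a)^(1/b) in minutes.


t = (L/a)^(1/b)
t = (218/2.367)^(1/0.545)
t = 92.099704^(1/0.545)

4019.2364 min


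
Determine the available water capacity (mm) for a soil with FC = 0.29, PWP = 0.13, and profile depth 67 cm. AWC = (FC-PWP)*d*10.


AWC = (FC - PWP) * d * 10
AWC = (0.29 - 0.13) * 67 * 10
AWC = 0.1600 * 67 * 10

107.2000 mm


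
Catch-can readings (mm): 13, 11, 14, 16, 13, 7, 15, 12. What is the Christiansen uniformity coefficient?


mean = 12.625000 mm
MAD = 1.968750 mm
CU = (1 - 1.968750/12.625000)*100

84.4059 %


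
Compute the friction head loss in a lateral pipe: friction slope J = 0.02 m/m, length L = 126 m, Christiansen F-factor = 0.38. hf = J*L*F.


hf = J * L * F = 0.02 * 126 * 0.38 = 0.9576 m

0.9576 m


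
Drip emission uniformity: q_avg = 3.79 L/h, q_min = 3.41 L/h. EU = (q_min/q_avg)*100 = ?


EU = (q_min/q_avg)*100 = (3.41/3.79)*100 = 89.9736%

89.9736 %


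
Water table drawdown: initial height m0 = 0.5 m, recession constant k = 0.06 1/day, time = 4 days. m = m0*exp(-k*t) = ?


m = m0 * exp(-k*t)
m = 0.5 * exp(-0.06 * 4)
m = 0.5 * exp(-0.2400)

0.3933 m


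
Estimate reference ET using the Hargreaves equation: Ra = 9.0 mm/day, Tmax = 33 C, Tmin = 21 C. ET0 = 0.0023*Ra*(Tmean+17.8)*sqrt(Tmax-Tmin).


Tmean = (Tmax + Tmin)/2 = (33 + 21)/2 = 27.0
ET0 = 0.0023 * 9.0 * (27.0 + 17.8) * sqrt(33 - 21)
ET0 = 0.0023 * 9.0 * 44.8 * 3.464102

3.2125 mm/day


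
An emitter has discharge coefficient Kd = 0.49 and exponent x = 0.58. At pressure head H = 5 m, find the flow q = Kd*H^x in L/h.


q = Kd * H^x = 0.49 * 5^0.58 = 0.49 * 2.543329

1.2462 L/h


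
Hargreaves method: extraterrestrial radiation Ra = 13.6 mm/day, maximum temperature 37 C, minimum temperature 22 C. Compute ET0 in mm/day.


Tmean = (Tmax + Tmin)/2 = (37 + 22)/2 = 29.5
ET0 = 0.0023 * 13.6 * (29.5 + 17.8) * sqrt(37 - 22)
ET0 = 0.0023 * 13.6 * 47.3 * 3.872983

5.7302 mm/day


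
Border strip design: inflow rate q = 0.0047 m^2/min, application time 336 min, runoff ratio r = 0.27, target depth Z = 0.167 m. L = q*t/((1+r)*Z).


L = q*t/((1+r)*Z)
L = 0.0047*336/((1+0.27)*0.167)
L = 1.5792/0.21209

7.4459 m


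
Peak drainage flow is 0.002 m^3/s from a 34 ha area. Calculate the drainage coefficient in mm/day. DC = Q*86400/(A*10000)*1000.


DC = Q * 86400 / (A * 10000) * 1000
DC = 0.002 * 86400 / (34 * 10000) * 1000
DC = 172800.0000 / 340000

0.5082 mm/day


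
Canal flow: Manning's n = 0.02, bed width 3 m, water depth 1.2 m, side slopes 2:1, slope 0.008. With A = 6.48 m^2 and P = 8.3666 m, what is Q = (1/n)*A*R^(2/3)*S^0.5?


R = A/P = 6.48/8.3666 = 0.774508
Q = (1/0.02) * 6.48 * 0.774508^(2/3) * 0.008^0.5

24.4403 m^3/s


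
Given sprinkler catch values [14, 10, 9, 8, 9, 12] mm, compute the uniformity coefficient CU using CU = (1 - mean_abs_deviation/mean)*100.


mean = 10.333333 mm
MAD = 1.777778 mm
CU = (1 - 1.777778/10.333333)*100

82.7957 %


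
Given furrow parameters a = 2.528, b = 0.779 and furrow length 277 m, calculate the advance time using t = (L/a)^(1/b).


t = (L/a)^(1/b)
t = (277/2.528)^(1/0.779)
t = 109.572785^(1/0.779)

415.2985 min


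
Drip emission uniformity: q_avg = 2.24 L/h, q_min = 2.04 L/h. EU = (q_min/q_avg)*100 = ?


EU = (q_min/q_avg)*100 = (2.04/2.24)*100 = 91.0714%

91.0714 %


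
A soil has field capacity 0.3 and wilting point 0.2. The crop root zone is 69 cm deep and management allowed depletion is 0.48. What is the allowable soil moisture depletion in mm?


SMD = (FC - PWP) * d * MAD * 10
SMD = (0.3 - 0.2) * 69 * 0.48 * 10
SMD = 0.1000 * 69 * 0.48 * 10

33.1200 mm


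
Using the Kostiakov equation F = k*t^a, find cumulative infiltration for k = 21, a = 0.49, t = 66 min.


F = k * t^a = 21 * 66^0.49
F = 21 * 7.790701

163.6047 mm


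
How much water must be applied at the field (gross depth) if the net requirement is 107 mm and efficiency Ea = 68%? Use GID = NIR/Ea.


Ea = 68% = 0.68
GID = NIR / Ea = 107 / 0.68 = 157.3529 mm

157.3529 mm


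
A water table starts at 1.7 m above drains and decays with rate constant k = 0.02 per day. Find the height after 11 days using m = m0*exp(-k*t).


m = m0 * exp(-k*t)
m = 1.7 * exp(-0.02 * 11)
m = 1.7 * exp(-0.2200)

1.3643 m


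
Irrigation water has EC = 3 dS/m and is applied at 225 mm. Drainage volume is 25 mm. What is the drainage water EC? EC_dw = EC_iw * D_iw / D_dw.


EC_dw = EC_iw * D_iw / D_dw
EC_dw = 3 * 225 / 25
EC_dw = 675 / 25

27.0000 dS/m


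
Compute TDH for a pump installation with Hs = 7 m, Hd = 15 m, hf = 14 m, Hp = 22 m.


TDH = Hs + Hd + hf + Hp = 7 + 15 + 14 + 22 = 58

58 m


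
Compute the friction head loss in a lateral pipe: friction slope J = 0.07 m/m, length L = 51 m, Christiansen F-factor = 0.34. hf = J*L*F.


hf = J * L * F = 0.07 * 51 * 0.34 = 1.2138 m

1.2138 m


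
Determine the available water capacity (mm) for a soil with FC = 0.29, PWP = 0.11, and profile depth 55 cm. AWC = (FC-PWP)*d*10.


AWC = (FC - PWP) * d * 10
AWC = (0.29 - 0.11) * 55 * 10
AWC = 0.1800 * 55 * 10

99.0000 mm


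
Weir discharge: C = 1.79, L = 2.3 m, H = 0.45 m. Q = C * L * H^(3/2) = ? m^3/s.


Q = C * L * H^(3/2) = 1.79 * 2.3 * 0.45^1.5 = 1.79 * 2.3 * 0.301869

1.2428 m^3/s


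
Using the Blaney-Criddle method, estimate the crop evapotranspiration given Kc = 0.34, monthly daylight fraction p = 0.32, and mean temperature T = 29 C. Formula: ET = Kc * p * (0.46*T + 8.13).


ET = Kc * p * (0.46*T + 8.13)
ET = 0.34 * 0.32 * (0.46*29 + 8.13)
ET = 0.34 * 0.32 * 21.4700

2.3359 mm/day


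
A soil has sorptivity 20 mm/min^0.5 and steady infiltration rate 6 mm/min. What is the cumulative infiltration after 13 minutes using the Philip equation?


F = S*sqrt(t) + A*t
F = 20*sqrt(13) + 6*13
F = 20*3.605551 + 78

150.1110 mm


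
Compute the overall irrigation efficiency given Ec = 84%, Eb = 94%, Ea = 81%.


Ec = 0.84, Eb = 0.94, Ea = 0.81
E = 0.84 * 0.94 * 0.81 * 100 = 63.9576%

63.9576 %


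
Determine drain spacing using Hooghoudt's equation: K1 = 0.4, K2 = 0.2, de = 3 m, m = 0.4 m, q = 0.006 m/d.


S^2 = 8*K2*de*m/q + 4*K1*m^2/q
S^2 = 8*0.2*3*0.4/0.006 + 4*0.4*0.4^2/0.006
S = sqrt(362.6667)

19.0438 m


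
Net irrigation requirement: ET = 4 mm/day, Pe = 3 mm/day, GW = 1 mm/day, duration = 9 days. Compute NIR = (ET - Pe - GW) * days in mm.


Daily deficit = ET - Pe - GW = 4 - 3 - 1 = 0 mm/day
NIR = 0 * 9 = 0 mm

0 mm


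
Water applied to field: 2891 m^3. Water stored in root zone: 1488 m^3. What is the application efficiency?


Ea = V_root / V_field * 100 = 1488 / 2891 * 100 = 51.4701%

51.4701 %


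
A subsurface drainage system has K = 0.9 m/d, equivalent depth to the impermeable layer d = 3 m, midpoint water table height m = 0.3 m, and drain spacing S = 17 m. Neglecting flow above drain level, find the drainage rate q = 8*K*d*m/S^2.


q = 8*K*d*m/S^2
q = 8*0.9*3*0.3/17^2
q = 6.4800 / 289

0.0224 m/d


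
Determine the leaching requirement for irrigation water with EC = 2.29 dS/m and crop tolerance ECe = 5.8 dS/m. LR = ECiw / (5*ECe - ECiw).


LR = ECiw / (5*ECe - ECiw)
LR = 2.29 / (5*5.8 - 2.29)
LR = 2.29 / 26.7100

0.0857


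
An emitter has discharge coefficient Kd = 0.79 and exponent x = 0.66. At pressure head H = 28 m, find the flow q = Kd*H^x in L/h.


q = Kd * H^x = 0.79 * 28^0.66 = 0.79 * 9.018292

7.1245 L/h


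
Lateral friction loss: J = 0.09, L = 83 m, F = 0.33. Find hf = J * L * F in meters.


hf = J * L * F = 0.09 * 83 * 0.33 = 2.4651 m

2.4651 m


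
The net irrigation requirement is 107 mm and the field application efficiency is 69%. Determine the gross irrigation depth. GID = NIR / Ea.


Ea = 69% = 0.69
GID = NIR / Ea = 107 / 0.69 = 155.0725 mm

155.0725 mm


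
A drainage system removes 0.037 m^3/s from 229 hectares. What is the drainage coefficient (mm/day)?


DC = Q * 86400 / (A * 10000) * 1000
DC = 0.037 * 86400 / (229 * 10000) * 1000
DC = 3196800.0000 / 2290000

1.3960 mm/day


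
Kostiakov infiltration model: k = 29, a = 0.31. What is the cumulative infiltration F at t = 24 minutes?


F = k * t^a = 29 * 24^0.31
F = 29 * 2.678339

77.6718 mm


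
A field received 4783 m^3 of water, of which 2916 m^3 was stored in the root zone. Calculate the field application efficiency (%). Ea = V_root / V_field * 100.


Ea = V_root / V_field * 100 = 2916 / 4783 * 100 = 60.9659%

60.9659 %


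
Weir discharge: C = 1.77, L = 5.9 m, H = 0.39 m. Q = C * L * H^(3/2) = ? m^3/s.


Q = C * L * H^(3/2) = 1.77 * 5.9 * 0.39^1.5 = 1.77 * 5.9 * 0.243555

2.5434 m^3/s


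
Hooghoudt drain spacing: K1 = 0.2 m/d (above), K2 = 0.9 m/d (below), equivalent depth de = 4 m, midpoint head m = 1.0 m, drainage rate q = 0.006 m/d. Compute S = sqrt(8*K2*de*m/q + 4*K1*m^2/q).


S^2 = 8*K2*de*m/q + 4*K1*m^2/q
S^2 = 8*0.9*4*1.0/0.006 + 4*0.2*1.0^2/0.006
S = sqrt(4933.3333)

70.2377 m


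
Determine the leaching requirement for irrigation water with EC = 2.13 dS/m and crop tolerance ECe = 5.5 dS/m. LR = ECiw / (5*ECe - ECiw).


LR = ECiw / (5*ECe - ECiw)
LR = 2.13 / (5*5.5 - 2.13)
LR = 2.13 / 25.3700

0.0840


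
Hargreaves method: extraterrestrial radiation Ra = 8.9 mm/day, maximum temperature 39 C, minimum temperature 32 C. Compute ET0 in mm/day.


Tmean = (Tmax + Tmin)/2 = (39 + 32)/2 = 35.5
ET0 = 0.0023 * 8.9 * (35.5 + 17.8) * sqrt(39 - 32)
ET0 = 0.0023 * 8.9 * 53.3 * 2.645751

2.8866 mm/day


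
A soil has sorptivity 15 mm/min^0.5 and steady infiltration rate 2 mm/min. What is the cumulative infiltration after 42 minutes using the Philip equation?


F = S*sqrt(t) + A*t
F = 15*sqrt(42) + 2*42
F = 15*6.480741 + 84

181.2111 mm


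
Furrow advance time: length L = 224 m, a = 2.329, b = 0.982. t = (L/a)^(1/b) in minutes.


t = (L/a)^(1/b)
t = (224/2.329)^(1/0.982)
t = 96.178617^(1/0.982)

104.5751 min


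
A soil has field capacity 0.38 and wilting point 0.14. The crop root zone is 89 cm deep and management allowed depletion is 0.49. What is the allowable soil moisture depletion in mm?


SMD = (FC - PWP) * d * MAD * 10
SMD = (0.38 - 0.14) * 89 * 0.49 * 10
SMD = 0.2400 * 89 * 0.49 * 10

104.6640 mm


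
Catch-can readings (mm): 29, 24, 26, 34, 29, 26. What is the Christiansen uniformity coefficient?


mean = 28.000000 mm
MAD = 2.666667 mm
CU = (1 - 2.666667/28.000000)*100

90.4762 %


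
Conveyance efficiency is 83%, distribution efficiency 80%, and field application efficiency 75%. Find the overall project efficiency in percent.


Ec = 0.83, Eb = 0.8, Ea = 0.75
E = 0.83 * 0.8 * 0.75 * 100 = 49.8000%

49.8000 %


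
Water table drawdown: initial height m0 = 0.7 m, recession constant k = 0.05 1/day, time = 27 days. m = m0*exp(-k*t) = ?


m = m0 * exp(-k*t)
m = 0.7 * exp(-0.05 * 27)
m = 0.7 * exp(-1.3500)

0.1815 m


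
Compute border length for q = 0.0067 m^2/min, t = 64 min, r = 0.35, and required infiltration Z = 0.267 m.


L = q*t/((1+r)*Z)
L = 0.0067*64/((1+0.35)*0.267)
L = 0.4288/0.36045

1.1896 m


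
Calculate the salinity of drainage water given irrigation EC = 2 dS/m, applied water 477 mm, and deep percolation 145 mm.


EC_dw = EC_iw * D_iw / D_dw
EC_dw = 2 * 477 / 145
EC_dw = 954 / 145

6.5793 dS/m


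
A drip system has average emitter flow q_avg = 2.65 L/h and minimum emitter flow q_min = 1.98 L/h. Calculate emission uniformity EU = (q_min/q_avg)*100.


EU = (q_min/q_avg)*100 = (1.98/2.65)*100 = 74.7170%

74.7170 %


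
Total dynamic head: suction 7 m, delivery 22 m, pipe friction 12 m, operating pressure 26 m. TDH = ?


TDH = Hs + Hd + hf + Hp = 7 + 22 + 12 + 26 = 67

67 m


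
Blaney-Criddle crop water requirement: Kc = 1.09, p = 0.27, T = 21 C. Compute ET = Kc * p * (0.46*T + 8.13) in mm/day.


ET = Kc * p * (0.46*T + 8.13)
ET = 1.09 * 0.27 * (0.46*21 + 8.13)
ET = 1.09 * 0.27 * 17.7900

5.2356 mm/day


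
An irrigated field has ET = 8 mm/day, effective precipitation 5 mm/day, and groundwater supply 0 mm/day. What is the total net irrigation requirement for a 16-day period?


Daily deficit = ET - Pe - GW = 8 - 5 - 0 = 3 mm/day
NIR = 3 * 16 = 48 mm

48.0000 mm


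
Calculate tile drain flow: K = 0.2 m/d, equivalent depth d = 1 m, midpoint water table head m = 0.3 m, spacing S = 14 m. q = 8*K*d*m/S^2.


q = 8*K*d*m/S^2
q = 8*0.2*1*0.3/14^2
q = 0.4800 / 196

0.0024 m/d
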